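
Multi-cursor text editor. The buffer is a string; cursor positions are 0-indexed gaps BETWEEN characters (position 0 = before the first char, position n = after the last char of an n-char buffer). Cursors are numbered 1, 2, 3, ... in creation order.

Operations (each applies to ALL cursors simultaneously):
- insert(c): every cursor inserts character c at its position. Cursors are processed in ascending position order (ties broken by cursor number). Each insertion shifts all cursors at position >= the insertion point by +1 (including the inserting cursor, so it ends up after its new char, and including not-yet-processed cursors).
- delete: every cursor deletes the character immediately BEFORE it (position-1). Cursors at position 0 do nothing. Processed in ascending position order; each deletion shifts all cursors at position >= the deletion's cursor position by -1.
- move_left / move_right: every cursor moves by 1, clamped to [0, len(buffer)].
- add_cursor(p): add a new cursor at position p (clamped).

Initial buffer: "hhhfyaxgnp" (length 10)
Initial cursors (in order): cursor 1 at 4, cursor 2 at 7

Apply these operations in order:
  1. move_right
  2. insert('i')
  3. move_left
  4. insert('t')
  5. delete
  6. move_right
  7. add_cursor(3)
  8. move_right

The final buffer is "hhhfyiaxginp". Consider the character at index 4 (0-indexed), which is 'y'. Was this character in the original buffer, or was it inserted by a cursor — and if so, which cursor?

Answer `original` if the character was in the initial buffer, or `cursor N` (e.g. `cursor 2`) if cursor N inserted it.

After op 1 (move_right): buffer="hhhfyaxgnp" (len 10), cursors c1@5 c2@8, authorship ..........
After op 2 (insert('i')): buffer="hhhfyiaxginp" (len 12), cursors c1@6 c2@10, authorship .....1...2..
After op 3 (move_left): buffer="hhhfyiaxginp" (len 12), cursors c1@5 c2@9, authorship .....1...2..
After op 4 (insert('t')): buffer="hhhfytiaxgtinp" (len 14), cursors c1@6 c2@11, authorship .....11...22..
After op 5 (delete): buffer="hhhfyiaxginp" (len 12), cursors c1@5 c2@9, authorship .....1...2..
After op 6 (move_right): buffer="hhhfyiaxginp" (len 12), cursors c1@6 c2@10, authorship .....1...2..
After op 7 (add_cursor(3)): buffer="hhhfyiaxginp" (len 12), cursors c3@3 c1@6 c2@10, authorship .....1...2..
After op 8 (move_right): buffer="hhhfyiaxginp" (len 12), cursors c3@4 c1@7 c2@11, authorship .....1...2..
Authorship (.=original, N=cursor N): . . . . . 1 . . . 2 . .
Index 4: author = original

Answer: original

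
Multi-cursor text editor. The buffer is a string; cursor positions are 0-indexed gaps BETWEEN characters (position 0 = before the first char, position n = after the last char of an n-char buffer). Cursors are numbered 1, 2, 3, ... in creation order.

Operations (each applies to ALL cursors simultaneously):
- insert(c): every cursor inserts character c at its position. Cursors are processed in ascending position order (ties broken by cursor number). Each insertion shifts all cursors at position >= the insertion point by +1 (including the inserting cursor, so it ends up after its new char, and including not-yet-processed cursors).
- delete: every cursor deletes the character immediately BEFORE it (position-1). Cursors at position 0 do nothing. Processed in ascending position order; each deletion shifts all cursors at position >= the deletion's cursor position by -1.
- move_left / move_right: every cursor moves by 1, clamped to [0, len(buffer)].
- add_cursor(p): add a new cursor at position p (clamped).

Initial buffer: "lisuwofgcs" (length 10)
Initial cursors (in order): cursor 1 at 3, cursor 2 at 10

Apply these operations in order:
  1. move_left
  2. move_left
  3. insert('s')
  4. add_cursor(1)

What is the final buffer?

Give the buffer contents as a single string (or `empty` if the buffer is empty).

Answer: lsisuwofgscs

Derivation:
After op 1 (move_left): buffer="lisuwofgcs" (len 10), cursors c1@2 c2@9, authorship ..........
After op 2 (move_left): buffer="lisuwofgcs" (len 10), cursors c1@1 c2@8, authorship ..........
After op 3 (insert('s')): buffer="lsisuwofgscs" (len 12), cursors c1@2 c2@10, authorship .1.......2..
After op 4 (add_cursor(1)): buffer="lsisuwofgscs" (len 12), cursors c3@1 c1@2 c2@10, authorship .1.......2..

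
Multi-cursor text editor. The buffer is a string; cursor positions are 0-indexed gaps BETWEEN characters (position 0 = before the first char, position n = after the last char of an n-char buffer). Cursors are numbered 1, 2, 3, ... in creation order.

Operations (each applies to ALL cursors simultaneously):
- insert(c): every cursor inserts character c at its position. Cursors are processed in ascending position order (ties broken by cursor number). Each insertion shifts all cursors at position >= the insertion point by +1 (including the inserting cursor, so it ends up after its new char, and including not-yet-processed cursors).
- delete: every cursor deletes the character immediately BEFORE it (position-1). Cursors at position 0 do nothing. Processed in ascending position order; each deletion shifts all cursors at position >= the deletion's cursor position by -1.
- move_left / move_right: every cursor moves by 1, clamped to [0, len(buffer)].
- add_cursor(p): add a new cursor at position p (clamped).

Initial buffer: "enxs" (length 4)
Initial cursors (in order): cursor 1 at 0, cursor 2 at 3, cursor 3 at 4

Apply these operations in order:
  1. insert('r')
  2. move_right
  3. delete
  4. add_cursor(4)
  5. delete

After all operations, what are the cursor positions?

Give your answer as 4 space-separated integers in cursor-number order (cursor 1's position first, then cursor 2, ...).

After op 1 (insert('r')): buffer="renxrsr" (len 7), cursors c1@1 c2@5 c3@7, authorship 1...2.3
After op 2 (move_right): buffer="renxrsr" (len 7), cursors c1@2 c2@6 c3@7, authorship 1...2.3
After op 3 (delete): buffer="rnxr" (len 4), cursors c1@1 c2@4 c3@4, authorship 1..2
After op 4 (add_cursor(4)): buffer="rnxr" (len 4), cursors c1@1 c2@4 c3@4 c4@4, authorship 1..2
After op 5 (delete): buffer="" (len 0), cursors c1@0 c2@0 c3@0 c4@0, authorship 

Answer: 0 0 0 0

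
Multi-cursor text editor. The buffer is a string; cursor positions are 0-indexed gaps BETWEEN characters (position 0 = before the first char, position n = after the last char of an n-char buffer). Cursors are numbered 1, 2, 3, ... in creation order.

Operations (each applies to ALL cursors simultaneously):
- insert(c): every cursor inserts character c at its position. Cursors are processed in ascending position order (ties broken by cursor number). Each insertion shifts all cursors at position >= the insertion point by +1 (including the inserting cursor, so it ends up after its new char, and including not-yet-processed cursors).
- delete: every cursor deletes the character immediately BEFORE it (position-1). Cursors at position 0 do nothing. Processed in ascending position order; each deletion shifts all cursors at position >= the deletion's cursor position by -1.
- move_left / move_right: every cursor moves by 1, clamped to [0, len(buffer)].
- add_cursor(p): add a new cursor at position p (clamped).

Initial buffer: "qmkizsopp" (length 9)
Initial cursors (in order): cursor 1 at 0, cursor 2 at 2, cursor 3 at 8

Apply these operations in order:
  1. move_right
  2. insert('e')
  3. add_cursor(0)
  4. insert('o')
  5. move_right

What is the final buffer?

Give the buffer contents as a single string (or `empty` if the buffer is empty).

After op 1 (move_right): buffer="qmkizsopp" (len 9), cursors c1@1 c2@3 c3@9, authorship .........
After op 2 (insert('e')): buffer="qemkeizsoppe" (len 12), cursors c1@2 c2@5 c3@12, authorship .1..2......3
After op 3 (add_cursor(0)): buffer="qemkeizsoppe" (len 12), cursors c4@0 c1@2 c2@5 c3@12, authorship .1..2......3
After op 4 (insert('o')): buffer="oqeomkeoizsoppeo" (len 16), cursors c4@1 c1@4 c2@8 c3@16, authorship 4.11..22......33
After op 5 (move_right): buffer="oqeomkeoizsoppeo" (len 16), cursors c4@2 c1@5 c2@9 c3@16, authorship 4.11..22......33

Answer: oqeomkeoizsoppeo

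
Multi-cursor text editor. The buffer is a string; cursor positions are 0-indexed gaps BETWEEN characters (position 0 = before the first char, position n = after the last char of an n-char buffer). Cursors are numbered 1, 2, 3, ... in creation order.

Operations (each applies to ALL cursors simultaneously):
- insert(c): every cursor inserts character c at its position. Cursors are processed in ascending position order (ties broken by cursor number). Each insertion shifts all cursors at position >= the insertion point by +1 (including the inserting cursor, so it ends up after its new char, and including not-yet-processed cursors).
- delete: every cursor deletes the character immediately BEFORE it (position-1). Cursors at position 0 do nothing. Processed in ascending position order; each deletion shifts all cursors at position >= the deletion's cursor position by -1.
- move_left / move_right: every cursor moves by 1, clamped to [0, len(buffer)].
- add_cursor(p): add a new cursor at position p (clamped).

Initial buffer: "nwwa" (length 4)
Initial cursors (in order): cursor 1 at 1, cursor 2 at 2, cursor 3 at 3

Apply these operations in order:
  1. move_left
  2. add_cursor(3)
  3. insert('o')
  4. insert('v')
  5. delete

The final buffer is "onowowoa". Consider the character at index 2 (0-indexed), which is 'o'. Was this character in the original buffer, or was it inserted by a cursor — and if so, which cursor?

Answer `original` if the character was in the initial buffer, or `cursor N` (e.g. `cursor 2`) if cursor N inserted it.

After op 1 (move_left): buffer="nwwa" (len 4), cursors c1@0 c2@1 c3@2, authorship ....
After op 2 (add_cursor(3)): buffer="nwwa" (len 4), cursors c1@0 c2@1 c3@2 c4@3, authorship ....
After op 3 (insert('o')): buffer="onowowoa" (len 8), cursors c1@1 c2@3 c3@5 c4@7, authorship 1.2.3.4.
After op 4 (insert('v')): buffer="ovnovwovwova" (len 12), cursors c1@2 c2@5 c3@8 c4@11, authorship 11.22.33.44.
After op 5 (delete): buffer="onowowoa" (len 8), cursors c1@1 c2@3 c3@5 c4@7, authorship 1.2.3.4.
Authorship (.=original, N=cursor N): 1 . 2 . 3 . 4 .
Index 2: author = 2

Answer: cursor 2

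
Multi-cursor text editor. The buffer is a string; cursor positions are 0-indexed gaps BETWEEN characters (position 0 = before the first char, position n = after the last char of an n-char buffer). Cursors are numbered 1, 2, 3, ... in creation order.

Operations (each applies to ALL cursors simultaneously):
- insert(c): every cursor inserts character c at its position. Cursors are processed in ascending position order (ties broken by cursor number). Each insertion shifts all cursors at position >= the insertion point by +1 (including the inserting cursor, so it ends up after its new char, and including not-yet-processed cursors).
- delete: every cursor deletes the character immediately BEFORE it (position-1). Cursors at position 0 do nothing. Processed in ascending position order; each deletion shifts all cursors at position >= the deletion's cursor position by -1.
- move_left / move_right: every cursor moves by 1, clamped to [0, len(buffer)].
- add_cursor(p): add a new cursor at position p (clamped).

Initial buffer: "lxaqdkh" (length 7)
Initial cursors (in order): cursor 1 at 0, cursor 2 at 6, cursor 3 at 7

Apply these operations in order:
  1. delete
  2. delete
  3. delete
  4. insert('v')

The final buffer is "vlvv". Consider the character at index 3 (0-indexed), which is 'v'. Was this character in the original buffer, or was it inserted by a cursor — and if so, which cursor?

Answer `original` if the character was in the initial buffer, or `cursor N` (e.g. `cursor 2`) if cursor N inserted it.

Answer: cursor 3

Derivation:
After op 1 (delete): buffer="lxaqd" (len 5), cursors c1@0 c2@5 c3@5, authorship .....
After op 2 (delete): buffer="lxa" (len 3), cursors c1@0 c2@3 c3@3, authorship ...
After op 3 (delete): buffer="l" (len 1), cursors c1@0 c2@1 c3@1, authorship .
After op 4 (insert('v')): buffer="vlvv" (len 4), cursors c1@1 c2@4 c3@4, authorship 1.23
Authorship (.=original, N=cursor N): 1 . 2 3
Index 3: author = 3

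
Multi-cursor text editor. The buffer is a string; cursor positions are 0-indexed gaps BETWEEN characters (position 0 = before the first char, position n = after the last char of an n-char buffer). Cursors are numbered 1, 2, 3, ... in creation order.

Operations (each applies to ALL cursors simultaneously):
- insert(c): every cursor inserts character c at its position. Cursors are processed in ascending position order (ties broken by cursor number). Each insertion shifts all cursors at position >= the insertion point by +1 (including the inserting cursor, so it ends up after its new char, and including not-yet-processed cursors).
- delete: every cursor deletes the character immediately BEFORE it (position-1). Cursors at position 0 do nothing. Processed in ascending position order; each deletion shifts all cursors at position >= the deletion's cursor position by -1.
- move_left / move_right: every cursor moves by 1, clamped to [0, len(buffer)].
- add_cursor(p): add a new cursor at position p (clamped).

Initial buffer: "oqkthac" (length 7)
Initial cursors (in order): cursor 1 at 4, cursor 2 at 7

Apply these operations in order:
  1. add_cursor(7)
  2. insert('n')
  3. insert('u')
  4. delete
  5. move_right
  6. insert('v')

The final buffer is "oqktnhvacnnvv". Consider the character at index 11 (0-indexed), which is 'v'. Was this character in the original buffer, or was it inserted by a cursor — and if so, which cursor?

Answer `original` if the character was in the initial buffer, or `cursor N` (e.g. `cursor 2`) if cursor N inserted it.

Answer: cursor 2

Derivation:
After op 1 (add_cursor(7)): buffer="oqkthac" (len 7), cursors c1@4 c2@7 c3@7, authorship .......
After op 2 (insert('n')): buffer="oqktnhacnn" (len 10), cursors c1@5 c2@10 c3@10, authorship ....1...23
After op 3 (insert('u')): buffer="oqktnuhacnnuu" (len 13), cursors c1@6 c2@13 c3@13, authorship ....11...2323
After op 4 (delete): buffer="oqktnhacnn" (len 10), cursors c1@5 c2@10 c3@10, authorship ....1...23
After op 5 (move_right): buffer="oqktnhacnn" (len 10), cursors c1@6 c2@10 c3@10, authorship ....1...23
After op 6 (insert('v')): buffer="oqktnhvacnnvv" (len 13), cursors c1@7 c2@13 c3@13, authorship ....1.1..2323
Authorship (.=original, N=cursor N): . . . . 1 . 1 . . 2 3 2 3
Index 11: author = 2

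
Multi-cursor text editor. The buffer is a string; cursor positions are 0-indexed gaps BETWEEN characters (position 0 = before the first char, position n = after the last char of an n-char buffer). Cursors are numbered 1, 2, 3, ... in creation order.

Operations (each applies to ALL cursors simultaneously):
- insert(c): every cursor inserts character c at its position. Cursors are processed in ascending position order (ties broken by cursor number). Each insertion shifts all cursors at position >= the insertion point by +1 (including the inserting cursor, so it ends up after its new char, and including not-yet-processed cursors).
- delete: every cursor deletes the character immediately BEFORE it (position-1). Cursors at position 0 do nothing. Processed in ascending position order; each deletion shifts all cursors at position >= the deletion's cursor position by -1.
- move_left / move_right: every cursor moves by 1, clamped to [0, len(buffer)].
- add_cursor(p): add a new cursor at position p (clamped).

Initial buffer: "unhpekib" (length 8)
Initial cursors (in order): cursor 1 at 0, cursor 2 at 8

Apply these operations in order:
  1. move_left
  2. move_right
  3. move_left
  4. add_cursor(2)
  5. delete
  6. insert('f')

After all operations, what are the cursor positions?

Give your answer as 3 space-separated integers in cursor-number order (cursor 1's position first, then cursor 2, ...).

After op 1 (move_left): buffer="unhpekib" (len 8), cursors c1@0 c2@7, authorship ........
After op 2 (move_right): buffer="unhpekib" (len 8), cursors c1@1 c2@8, authorship ........
After op 3 (move_left): buffer="unhpekib" (len 8), cursors c1@0 c2@7, authorship ........
After op 4 (add_cursor(2)): buffer="unhpekib" (len 8), cursors c1@0 c3@2 c2@7, authorship ........
After op 5 (delete): buffer="uhpekb" (len 6), cursors c1@0 c3@1 c2@5, authorship ......
After op 6 (insert('f')): buffer="fufhpekfb" (len 9), cursors c1@1 c3@3 c2@8, authorship 1.3....2.

Answer: 1 8 3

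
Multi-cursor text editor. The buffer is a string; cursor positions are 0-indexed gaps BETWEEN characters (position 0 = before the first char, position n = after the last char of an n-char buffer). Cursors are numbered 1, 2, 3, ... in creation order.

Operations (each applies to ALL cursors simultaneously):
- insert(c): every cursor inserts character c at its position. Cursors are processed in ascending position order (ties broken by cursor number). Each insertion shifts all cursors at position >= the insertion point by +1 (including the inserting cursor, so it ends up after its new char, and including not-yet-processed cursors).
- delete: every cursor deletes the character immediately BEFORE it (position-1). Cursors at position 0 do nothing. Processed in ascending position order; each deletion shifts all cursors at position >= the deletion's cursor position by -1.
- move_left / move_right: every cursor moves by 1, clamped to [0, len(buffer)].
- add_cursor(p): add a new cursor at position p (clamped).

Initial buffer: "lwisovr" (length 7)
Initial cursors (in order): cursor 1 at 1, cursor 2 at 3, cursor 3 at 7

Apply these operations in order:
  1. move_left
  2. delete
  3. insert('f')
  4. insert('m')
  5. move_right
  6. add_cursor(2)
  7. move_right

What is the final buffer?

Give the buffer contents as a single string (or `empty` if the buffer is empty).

Answer: fmlfmisofmr

Derivation:
After op 1 (move_left): buffer="lwisovr" (len 7), cursors c1@0 c2@2 c3@6, authorship .......
After op 2 (delete): buffer="lisor" (len 5), cursors c1@0 c2@1 c3@4, authorship .....
After op 3 (insert('f')): buffer="flfisofr" (len 8), cursors c1@1 c2@3 c3@7, authorship 1.2...3.
After op 4 (insert('m')): buffer="fmlfmisofmr" (len 11), cursors c1@2 c2@5 c3@10, authorship 11.22...33.
After op 5 (move_right): buffer="fmlfmisofmr" (len 11), cursors c1@3 c2@6 c3@11, authorship 11.22...33.
After op 6 (add_cursor(2)): buffer="fmlfmisofmr" (len 11), cursors c4@2 c1@3 c2@6 c3@11, authorship 11.22...33.
After op 7 (move_right): buffer="fmlfmisofmr" (len 11), cursors c4@3 c1@4 c2@7 c3@11, authorship 11.22...33.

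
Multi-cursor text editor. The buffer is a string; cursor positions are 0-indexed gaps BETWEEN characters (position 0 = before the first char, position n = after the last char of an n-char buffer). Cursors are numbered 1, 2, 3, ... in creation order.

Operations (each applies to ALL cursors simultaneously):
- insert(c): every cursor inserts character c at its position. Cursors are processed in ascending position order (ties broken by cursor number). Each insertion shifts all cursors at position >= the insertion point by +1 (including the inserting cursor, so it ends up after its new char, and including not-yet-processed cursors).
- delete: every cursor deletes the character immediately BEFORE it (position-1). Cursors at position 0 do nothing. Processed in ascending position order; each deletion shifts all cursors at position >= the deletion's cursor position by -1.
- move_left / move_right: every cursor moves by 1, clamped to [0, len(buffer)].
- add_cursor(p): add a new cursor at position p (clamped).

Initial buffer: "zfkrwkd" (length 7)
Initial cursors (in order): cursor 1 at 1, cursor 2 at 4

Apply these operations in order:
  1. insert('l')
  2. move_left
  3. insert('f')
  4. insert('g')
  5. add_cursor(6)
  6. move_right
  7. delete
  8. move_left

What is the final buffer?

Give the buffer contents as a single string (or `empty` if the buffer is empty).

After op 1 (insert('l')): buffer="zlfkrlwkd" (len 9), cursors c1@2 c2@6, authorship .1...2...
After op 2 (move_left): buffer="zlfkrlwkd" (len 9), cursors c1@1 c2@5, authorship .1...2...
After op 3 (insert('f')): buffer="zflfkrflwkd" (len 11), cursors c1@2 c2@7, authorship .11...22...
After op 4 (insert('g')): buffer="zfglfkrfglwkd" (len 13), cursors c1@3 c2@9, authorship .111...222...
After op 5 (add_cursor(6)): buffer="zfglfkrfglwkd" (len 13), cursors c1@3 c3@6 c2@9, authorship .111...222...
After op 6 (move_right): buffer="zfglfkrfglwkd" (len 13), cursors c1@4 c3@7 c2@10, authorship .111...222...
After op 7 (delete): buffer="zfgfkfgwkd" (len 10), cursors c1@3 c3@5 c2@7, authorship .11..22...
After op 8 (move_left): buffer="zfgfkfgwkd" (len 10), cursors c1@2 c3@4 c2@6, authorship .11..22...

Answer: zfgfkfgwkd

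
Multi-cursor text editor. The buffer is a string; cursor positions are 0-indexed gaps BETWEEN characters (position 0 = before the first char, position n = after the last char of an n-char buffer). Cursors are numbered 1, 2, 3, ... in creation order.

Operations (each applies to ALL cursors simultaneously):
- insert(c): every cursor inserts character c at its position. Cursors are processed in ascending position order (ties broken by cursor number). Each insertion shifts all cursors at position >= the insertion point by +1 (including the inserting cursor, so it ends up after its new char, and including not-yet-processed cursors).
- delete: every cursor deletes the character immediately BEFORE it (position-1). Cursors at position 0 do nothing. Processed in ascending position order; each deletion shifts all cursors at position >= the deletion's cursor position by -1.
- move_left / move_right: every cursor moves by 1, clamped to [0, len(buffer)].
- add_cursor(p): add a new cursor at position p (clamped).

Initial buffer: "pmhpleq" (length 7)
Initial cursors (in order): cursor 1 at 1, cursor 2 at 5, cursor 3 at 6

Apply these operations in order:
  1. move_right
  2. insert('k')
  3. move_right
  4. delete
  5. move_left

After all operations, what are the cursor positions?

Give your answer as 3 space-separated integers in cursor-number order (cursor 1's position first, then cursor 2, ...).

Answer: 2 6 6

Derivation:
After op 1 (move_right): buffer="pmhpleq" (len 7), cursors c1@2 c2@6 c3@7, authorship .......
After op 2 (insert('k')): buffer="pmkhplekqk" (len 10), cursors c1@3 c2@8 c3@10, authorship ..1....2.3
After op 3 (move_right): buffer="pmkhplekqk" (len 10), cursors c1@4 c2@9 c3@10, authorship ..1....2.3
After op 4 (delete): buffer="pmkplek" (len 7), cursors c1@3 c2@7 c3@7, authorship ..1...2
After op 5 (move_left): buffer="pmkplek" (len 7), cursors c1@2 c2@6 c3@6, authorship ..1...2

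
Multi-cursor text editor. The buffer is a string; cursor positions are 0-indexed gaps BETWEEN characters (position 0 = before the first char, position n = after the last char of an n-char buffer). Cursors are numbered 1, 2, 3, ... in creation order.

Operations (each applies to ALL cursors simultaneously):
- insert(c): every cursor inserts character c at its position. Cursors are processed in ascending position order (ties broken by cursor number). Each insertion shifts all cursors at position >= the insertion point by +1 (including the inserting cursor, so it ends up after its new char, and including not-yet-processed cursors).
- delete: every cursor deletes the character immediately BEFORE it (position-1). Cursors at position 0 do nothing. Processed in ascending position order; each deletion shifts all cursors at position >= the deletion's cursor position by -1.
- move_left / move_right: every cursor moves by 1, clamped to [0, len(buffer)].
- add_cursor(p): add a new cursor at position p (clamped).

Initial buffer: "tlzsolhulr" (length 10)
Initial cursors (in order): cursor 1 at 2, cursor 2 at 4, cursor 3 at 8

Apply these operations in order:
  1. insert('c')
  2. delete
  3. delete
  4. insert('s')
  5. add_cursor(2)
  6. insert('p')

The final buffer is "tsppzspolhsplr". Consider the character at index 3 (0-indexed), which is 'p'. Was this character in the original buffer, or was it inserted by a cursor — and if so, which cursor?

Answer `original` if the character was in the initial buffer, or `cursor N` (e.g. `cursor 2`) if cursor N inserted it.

Answer: cursor 4

Derivation:
After op 1 (insert('c')): buffer="tlczscolhuclr" (len 13), cursors c1@3 c2@6 c3@11, authorship ..1..2....3..
After op 2 (delete): buffer="tlzsolhulr" (len 10), cursors c1@2 c2@4 c3@8, authorship ..........
After op 3 (delete): buffer="tzolhlr" (len 7), cursors c1@1 c2@2 c3@5, authorship .......
After op 4 (insert('s')): buffer="tszsolhslr" (len 10), cursors c1@2 c2@4 c3@8, authorship .1.2...3..
After op 5 (add_cursor(2)): buffer="tszsolhslr" (len 10), cursors c1@2 c4@2 c2@4 c3@8, authorship .1.2...3..
After op 6 (insert('p')): buffer="tsppzspolhsplr" (len 14), cursors c1@4 c4@4 c2@7 c3@12, authorship .114.22...33..
Authorship (.=original, N=cursor N): . 1 1 4 . 2 2 . . . 3 3 . .
Index 3: author = 4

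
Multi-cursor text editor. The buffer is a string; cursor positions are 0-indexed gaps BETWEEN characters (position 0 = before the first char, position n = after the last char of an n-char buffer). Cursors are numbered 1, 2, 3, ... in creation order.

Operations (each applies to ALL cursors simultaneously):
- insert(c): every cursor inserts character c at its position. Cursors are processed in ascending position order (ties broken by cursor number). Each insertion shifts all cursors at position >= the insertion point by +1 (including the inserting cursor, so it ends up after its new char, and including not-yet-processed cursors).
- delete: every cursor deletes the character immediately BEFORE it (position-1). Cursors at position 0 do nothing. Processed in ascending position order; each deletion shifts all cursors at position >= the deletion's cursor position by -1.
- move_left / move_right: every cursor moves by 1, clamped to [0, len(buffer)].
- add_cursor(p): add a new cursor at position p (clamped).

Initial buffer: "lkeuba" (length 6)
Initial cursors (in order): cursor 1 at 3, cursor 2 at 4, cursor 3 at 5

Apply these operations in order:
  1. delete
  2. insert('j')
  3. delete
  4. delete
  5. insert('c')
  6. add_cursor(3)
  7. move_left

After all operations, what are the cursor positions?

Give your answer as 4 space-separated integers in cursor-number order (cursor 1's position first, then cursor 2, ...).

Answer: 2 2 2 2

Derivation:
After op 1 (delete): buffer="lka" (len 3), cursors c1@2 c2@2 c3@2, authorship ...
After op 2 (insert('j')): buffer="lkjjja" (len 6), cursors c1@5 c2@5 c3@5, authorship ..123.
After op 3 (delete): buffer="lka" (len 3), cursors c1@2 c2@2 c3@2, authorship ...
After op 4 (delete): buffer="a" (len 1), cursors c1@0 c2@0 c3@0, authorship .
After op 5 (insert('c')): buffer="ccca" (len 4), cursors c1@3 c2@3 c3@3, authorship 123.
After op 6 (add_cursor(3)): buffer="ccca" (len 4), cursors c1@3 c2@3 c3@3 c4@3, authorship 123.
After op 7 (move_left): buffer="ccca" (len 4), cursors c1@2 c2@2 c3@2 c4@2, authorship 123.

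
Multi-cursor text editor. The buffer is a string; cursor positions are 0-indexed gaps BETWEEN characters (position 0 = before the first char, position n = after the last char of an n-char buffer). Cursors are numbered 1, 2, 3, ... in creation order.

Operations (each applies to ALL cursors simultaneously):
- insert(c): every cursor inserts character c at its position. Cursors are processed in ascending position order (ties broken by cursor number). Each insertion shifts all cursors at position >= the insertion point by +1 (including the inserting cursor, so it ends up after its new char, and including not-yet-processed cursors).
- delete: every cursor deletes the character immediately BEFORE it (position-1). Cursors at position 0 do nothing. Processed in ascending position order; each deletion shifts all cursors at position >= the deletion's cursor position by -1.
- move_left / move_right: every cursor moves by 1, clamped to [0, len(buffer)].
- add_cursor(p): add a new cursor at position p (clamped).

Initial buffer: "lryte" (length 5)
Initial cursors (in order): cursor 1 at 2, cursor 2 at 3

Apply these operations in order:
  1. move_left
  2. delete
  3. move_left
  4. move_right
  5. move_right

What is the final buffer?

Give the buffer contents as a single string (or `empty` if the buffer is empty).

Answer: yte

Derivation:
After op 1 (move_left): buffer="lryte" (len 5), cursors c1@1 c2@2, authorship .....
After op 2 (delete): buffer="yte" (len 3), cursors c1@0 c2@0, authorship ...
After op 3 (move_left): buffer="yte" (len 3), cursors c1@0 c2@0, authorship ...
After op 4 (move_right): buffer="yte" (len 3), cursors c1@1 c2@1, authorship ...
After op 5 (move_right): buffer="yte" (len 3), cursors c1@2 c2@2, authorship ...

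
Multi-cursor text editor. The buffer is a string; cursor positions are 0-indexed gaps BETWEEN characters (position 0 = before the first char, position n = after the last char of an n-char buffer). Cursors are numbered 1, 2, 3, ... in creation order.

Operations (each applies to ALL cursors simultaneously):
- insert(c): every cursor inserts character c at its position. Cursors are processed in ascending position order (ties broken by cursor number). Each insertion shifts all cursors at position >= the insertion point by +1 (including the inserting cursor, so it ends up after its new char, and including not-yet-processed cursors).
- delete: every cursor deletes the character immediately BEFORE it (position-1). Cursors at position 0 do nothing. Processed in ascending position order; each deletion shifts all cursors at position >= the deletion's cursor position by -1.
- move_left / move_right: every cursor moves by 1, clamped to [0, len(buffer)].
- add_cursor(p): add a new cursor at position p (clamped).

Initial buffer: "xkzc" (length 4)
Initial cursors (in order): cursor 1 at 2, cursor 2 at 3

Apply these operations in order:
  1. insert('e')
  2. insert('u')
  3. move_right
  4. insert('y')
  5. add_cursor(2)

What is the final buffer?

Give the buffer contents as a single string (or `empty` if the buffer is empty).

After op 1 (insert('e')): buffer="xkezec" (len 6), cursors c1@3 c2@5, authorship ..1.2.
After op 2 (insert('u')): buffer="xkeuzeuc" (len 8), cursors c1@4 c2@7, authorship ..11.22.
After op 3 (move_right): buffer="xkeuzeuc" (len 8), cursors c1@5 c2@8, authorship ..11.22.
After op 4 (insert('y')): buffer="xkeuzyeucy" (len 10), cursors c1@6 c2@10, authorship ..11.122.2
After op 5 (add_cursor(2)): buffer="xkeuzyeucy" (len 10), cursors c3@2 c1@6 c2@10, authorship ..11.122.2

Answer: xkeuzyeucy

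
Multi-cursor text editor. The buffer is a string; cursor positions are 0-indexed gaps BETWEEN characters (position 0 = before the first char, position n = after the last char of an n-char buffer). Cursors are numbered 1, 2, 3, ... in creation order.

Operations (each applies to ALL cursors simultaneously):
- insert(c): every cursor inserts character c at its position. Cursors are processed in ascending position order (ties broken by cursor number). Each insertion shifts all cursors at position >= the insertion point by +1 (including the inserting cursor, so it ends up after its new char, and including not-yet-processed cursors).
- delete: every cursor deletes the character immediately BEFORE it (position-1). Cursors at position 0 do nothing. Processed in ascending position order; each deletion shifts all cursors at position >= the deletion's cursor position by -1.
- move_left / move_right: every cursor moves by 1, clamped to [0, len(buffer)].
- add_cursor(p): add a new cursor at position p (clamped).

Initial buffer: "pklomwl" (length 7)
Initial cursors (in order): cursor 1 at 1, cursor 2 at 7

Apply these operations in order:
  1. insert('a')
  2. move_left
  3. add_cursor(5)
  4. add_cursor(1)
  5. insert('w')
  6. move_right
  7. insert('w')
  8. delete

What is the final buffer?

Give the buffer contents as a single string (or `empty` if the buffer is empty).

Answer: pwwaklowmwlwa

Derivation:
After op 1 (insert('a')): buffer="paklomwla" (len 9), cursors c1@2 c2@9, authorship .1......2
After op 2 (move_left): buffer="paklomwla" (len 9), cursors c1@1 c2@8, authorship .1......2
After op 3 (add_cursor(5)): buffer="paklomwla" (len 9), cursors c1@1 c3@5 c2@8, authorship .1......2
After op 4 (add_cursor(1)): buffer="paklomwla" (len 9), cursors c1@1 c4@1 c3@5 c2@8, authorship .1......2
After op 5 (insert('w')): buffer="pwwaklowmwlwa" (len 13), cursors c1@3 c4@3 c3@8 c2@12, authorship .141...3...22
After op 6 (move_right): buffer="pwwaklowmwlwa" (len 13), cursors c1@4 c4@4 c3@9 c2@13, authorship .141...3...22
After op 7 (insert('w')): buffer="pwwawwklowmwwlwaw" (len 17), cursors c1@6 c4@6 c3@12 c2@17, authorship .14114...3.3..222
After op 8 (delete): buffer="pwwaklowmwlwa" (len 13), cursors c1@4 c4@4 c3@9 c2@13, authorship .141...3...22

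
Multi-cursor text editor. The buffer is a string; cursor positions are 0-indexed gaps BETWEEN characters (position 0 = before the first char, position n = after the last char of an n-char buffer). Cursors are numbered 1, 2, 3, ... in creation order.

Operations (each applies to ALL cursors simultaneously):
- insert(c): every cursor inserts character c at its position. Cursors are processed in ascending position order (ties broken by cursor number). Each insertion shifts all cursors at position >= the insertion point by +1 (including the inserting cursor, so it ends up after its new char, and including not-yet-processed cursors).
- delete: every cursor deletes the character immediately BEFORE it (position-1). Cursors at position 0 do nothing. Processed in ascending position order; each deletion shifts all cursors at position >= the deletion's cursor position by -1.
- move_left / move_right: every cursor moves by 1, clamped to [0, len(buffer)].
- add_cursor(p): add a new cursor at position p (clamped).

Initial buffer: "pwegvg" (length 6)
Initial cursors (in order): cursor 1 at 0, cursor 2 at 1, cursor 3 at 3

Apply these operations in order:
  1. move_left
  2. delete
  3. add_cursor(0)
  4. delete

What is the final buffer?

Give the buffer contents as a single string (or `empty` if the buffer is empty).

After op 1 (move_left): buffer="pwegvg" (len 6), cursors c1@0 c2@0 c3@2, authorship ......
After op 2 (delete): buffer="pegvg" (len 5), cursors c1@0 c2@0 c3@1, authorship .....
After op 3 (add_cursor(0)): buffer="pegvg" (len 5), cursors c1@0 c2@0 c4@0 c3@1, authorship .....
After op 4 (delete): buffer="egvg" (len 4), cursors c1@0 c2@0 c3@0 c4@0, authorship ....

Answer: egvg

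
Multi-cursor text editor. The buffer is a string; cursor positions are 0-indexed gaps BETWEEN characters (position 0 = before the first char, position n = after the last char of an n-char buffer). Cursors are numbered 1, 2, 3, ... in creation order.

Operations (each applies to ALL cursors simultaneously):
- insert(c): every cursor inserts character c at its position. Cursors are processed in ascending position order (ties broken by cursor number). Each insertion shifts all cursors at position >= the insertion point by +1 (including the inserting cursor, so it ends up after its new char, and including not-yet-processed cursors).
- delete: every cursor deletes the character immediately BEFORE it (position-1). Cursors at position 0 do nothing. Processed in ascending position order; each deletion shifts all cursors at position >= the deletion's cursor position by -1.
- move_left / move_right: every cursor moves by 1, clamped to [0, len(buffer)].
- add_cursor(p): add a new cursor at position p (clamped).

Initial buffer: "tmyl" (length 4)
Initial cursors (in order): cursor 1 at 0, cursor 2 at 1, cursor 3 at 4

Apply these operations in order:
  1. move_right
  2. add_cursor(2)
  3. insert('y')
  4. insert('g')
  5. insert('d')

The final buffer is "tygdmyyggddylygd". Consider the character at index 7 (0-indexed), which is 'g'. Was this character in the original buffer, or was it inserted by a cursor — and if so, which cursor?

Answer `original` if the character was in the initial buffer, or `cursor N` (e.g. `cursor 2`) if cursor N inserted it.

After op 1 (move_right): buffer="tmyl" (len 4), cursors c1@1 c2@2 c3@4, authorship ....
After op 2 (add_cursor(2)): buffer="tmyl" (len 4), cursors c1@1 c2@2 c4@2 c3@4, authorship ....
After op 3 (insert('y')): buffer="tymyyyly" (len 8), cursors c1@2 c2@5 c4@5 c3@8, authorship .1.24..3
After op 4 (insert('g')): buffer="tygmyyggylyg" (len 12), cursors c1@3 c2@8 c4@8 c3@12, authorship .11.2424..33
After op 5 (insert('d')): buffer="tygdmyyggddylygd" (len 16), cursors c1@4 c2@11 c4@11 c3@16, authorship .111.242424..333
Authorship (.=original, N=cursor N): . 1 1 1 . 2 4 2 4 2 4 . . 3 3 3
Index 7: author = 2

Answer: cursor 2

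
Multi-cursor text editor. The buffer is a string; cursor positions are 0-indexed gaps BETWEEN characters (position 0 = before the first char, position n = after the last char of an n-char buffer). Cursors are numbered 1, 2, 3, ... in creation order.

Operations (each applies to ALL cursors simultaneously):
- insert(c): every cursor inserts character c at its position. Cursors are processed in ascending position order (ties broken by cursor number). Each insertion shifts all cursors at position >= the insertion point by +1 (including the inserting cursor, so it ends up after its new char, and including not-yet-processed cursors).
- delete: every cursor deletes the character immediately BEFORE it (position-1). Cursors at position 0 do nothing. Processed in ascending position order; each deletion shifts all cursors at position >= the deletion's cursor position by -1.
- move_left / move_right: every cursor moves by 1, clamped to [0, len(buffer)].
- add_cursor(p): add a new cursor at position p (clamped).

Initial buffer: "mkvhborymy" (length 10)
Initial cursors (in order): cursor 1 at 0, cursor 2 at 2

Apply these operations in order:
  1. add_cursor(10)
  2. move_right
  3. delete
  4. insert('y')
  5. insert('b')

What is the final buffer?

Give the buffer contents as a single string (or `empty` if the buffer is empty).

Answer: ybkybhborymyb

Derivation:
After op 1 (add_cursor(10)): buffer="mkvhborymy" (len 10), cursors c1@0 c2@2 c3@10, authorship ..........
After op 2 (move_right): buffer="mkvhborymy" (len 10), cursors c1@1 c2@3 c3@10, authorship ..........
After op 3 (delete): buffer="khborym" (len 7), cursors c1@0 c2@1 c3@7, authorship .......
After op 4 (insert('y')): buffer="ykyhborymy" (len 10), cursors c1@1 c2@3 c3@10, authorship 1.2......3
After op 5 (insert('b')): buffer="ybkybhborymyb" (len 13), cursors c1@2 c2@5 c3@13, authorship 11.22......33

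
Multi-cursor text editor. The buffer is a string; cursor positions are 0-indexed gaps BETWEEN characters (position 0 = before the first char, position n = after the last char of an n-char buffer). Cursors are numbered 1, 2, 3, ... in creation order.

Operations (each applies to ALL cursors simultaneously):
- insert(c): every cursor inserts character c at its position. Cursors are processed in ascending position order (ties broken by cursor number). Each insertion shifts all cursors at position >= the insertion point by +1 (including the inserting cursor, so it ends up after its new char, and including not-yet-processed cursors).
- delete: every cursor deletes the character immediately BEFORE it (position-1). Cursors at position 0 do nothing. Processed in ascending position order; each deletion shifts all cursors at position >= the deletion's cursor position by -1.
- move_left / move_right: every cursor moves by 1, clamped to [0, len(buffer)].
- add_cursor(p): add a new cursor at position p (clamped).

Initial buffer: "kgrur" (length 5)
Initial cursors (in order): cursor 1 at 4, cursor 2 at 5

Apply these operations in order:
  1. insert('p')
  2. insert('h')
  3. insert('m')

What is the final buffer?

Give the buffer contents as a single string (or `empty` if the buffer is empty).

After op 1 (insert('p')): buffer="kgruprp" (len 7), cursors c1@5 c2@7, authorship ....1.2
After op 2 (insert('h')): buffer="kgruphrph" (len 9), cursors c1@6 c2@9, authorship ....11.22
After op 3 (insert('m')): buffer="kgruphmrphm" (len 11), cursors c1@7 c2@11, authorship ....111.222

Answer: kgruphmrphm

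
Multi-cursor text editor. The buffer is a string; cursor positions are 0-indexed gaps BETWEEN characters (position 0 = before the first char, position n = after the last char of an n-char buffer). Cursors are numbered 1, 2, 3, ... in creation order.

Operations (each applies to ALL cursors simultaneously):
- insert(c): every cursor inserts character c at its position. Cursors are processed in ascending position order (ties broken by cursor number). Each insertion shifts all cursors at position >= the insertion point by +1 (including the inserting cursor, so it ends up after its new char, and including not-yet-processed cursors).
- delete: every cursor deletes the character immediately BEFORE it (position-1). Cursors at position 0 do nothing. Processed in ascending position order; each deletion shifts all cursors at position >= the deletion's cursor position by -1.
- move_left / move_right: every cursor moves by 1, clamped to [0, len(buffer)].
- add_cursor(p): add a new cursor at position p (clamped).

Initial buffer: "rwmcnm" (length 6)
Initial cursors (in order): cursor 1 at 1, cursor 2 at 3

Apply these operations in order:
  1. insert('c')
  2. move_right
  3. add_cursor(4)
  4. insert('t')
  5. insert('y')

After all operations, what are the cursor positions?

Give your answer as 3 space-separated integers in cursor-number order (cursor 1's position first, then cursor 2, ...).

After op 1 (insert('c')): buffer="rcwmccnm" (len 8), cursors c1@2 c2@5, authorship .1..2...
After op 2 (move_right): buffer="rcwmccnm" (len 8), cursors c1@3 c2@6, authorship .1..2...
After op 3 (add_cursor(4)): buffer="rcwmccnm" (len 8), cursors c1@3 c3@4 c2@6, authorship .1..2...
After op 4 (insert('t')): buffer="rcwtmtcctnm" (len 11), cursors c1@4 c3@6 c2@9, authorship .1.1.32.2..
After op 5 (insert('y')): buffer="rcwtymtycctynm" (len 14), cursors c1@5 c3@8 c2@12, authorship .1.11.332.22..

Answer: 5 12 8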